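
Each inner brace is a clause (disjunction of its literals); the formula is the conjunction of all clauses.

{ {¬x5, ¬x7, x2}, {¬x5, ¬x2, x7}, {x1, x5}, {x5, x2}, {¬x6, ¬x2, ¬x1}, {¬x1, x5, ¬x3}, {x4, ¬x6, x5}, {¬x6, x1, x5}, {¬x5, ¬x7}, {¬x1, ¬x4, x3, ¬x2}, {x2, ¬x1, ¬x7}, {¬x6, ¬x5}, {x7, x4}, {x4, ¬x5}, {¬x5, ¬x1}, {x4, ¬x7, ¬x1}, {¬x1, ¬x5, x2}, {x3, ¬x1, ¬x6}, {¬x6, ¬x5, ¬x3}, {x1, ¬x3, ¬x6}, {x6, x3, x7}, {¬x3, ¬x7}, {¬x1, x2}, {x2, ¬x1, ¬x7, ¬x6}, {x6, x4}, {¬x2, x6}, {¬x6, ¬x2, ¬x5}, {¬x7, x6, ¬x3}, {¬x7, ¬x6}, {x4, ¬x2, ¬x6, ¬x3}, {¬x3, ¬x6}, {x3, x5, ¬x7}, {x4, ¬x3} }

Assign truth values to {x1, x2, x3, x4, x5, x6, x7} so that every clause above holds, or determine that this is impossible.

Try x1 = False.
(x5) alone gives x5 = True.
(¬x7) alone gives x7 = False.
(¬x2) alone gives x2 = False.
(¬x6) alone gives x6 = False.
(x4) alone gives x4 = True.
(x3) alone gives x3 = True.
All clauses are satisfied.

x1=False, x2=False, x3=True, x4=True, x5=True, x6=False, x7=False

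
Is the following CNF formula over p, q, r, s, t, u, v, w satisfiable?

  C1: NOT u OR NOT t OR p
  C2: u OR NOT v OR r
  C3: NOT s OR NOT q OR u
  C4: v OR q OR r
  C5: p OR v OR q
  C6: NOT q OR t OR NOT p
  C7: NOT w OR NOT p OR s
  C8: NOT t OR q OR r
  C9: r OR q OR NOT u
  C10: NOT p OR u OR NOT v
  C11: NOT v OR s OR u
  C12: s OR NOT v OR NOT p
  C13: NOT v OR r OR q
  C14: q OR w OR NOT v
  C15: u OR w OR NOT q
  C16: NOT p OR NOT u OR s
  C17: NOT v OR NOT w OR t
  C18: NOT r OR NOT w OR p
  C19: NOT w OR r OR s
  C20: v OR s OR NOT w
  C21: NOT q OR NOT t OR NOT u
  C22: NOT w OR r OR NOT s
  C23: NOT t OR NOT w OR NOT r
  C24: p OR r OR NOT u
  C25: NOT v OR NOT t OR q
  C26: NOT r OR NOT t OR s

Satisfiable

Suppose u = false.
Suppose v = false.
Suppose s = false.
The clause (NOT w) is unit, so w = false.
The clause (NOT q) is unit, so q = false.
The clause (r) is unit, so r = true.
The clause (p) is unit, so p = true.
The clause (NOT t) is unit, so t = false.
This assignment satisfies each clause.
A satisfying assignment: p ↦ true,  q ↦ false,  r ↦ true,  s ↦ false,  t ↦ false,  u ↦ false,  v ↦ false,  w ↦ false.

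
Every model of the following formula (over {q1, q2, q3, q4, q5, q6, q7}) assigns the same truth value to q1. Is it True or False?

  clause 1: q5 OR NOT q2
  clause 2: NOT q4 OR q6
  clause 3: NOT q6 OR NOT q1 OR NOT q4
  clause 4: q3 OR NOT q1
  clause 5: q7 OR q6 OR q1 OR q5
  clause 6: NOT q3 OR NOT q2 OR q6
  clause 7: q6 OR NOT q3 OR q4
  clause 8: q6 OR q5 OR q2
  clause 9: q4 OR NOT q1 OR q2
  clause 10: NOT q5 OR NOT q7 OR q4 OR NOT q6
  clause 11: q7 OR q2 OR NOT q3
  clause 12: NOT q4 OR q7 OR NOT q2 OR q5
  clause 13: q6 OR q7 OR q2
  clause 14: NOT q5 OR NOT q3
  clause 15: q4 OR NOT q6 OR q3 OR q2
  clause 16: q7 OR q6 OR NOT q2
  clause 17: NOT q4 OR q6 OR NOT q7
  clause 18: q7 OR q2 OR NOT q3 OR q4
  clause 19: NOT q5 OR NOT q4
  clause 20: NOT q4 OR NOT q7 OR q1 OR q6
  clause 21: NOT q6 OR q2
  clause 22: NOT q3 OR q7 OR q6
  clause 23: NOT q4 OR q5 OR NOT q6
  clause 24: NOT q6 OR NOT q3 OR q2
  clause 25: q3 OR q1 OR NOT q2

Suppose q1 = true.
The clause (q3) is unit, so q3 = true.
The clause (NOT q5) is unit, so q5 = false.
The clause (NOT q2) is unit, so q2 = false.
The clause (q6) is unit, so q6 = true.
That conflicts with the unit clause (NOT q6).
So every satisfying assignment has q1 = False.

False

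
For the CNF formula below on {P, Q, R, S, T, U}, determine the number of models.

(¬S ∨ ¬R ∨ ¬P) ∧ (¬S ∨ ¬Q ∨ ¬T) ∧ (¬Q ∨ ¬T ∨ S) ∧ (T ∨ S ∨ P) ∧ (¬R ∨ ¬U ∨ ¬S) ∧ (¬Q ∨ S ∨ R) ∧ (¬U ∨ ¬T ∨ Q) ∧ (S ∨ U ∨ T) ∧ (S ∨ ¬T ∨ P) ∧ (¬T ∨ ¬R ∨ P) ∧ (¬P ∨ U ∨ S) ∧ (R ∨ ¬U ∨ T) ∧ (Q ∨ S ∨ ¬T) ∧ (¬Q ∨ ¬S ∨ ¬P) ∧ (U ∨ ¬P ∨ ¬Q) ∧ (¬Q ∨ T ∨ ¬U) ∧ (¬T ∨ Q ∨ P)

7

There are 2^6 = 64 truth assignments over (P, Q, R, S, T, U).
Split on R. With R = True, the clauses containing R are satisfied and ¬R drops from the rest; 3 of the 2^5 = 32 assignments to the other variables satisfy what remains.
With R = False, by the same count on the reduced clause set, 4 assignments work.
Total: 3 + 4 = 7.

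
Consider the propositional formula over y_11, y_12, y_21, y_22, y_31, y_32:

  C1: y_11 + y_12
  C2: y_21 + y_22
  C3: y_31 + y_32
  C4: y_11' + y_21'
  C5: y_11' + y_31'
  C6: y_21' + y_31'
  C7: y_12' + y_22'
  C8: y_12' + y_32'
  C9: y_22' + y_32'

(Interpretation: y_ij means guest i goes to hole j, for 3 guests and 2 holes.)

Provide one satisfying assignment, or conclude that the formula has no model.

UNSATISFIABLE

Suppose y_11 = 1.
From the singleton clause (y_21'), y_21 = 0.
From the singleton clause (y_22), y_22 = 1.
From the singleton clause (y_31'), y_31 = 0.
From the singleton clause (y_32), y_32 = 1.
But (y_32') is also a unit clause — contradiction.
So y_11 must be the other value — set y_11 = 0.
From the singleton clause (y_12), y_12 = 1.
From the singleton clause (y_22'), y_22 = 0.
From the singleton clause (y_21), y_21 = 1.
From the singleton clause (y_31'), y_31 = 0.
From the singleton clause (y_32), y_32 = 1.
But (y_32') is also a unit clause — contradiction.
Either choice for y_11 ends in contradiction.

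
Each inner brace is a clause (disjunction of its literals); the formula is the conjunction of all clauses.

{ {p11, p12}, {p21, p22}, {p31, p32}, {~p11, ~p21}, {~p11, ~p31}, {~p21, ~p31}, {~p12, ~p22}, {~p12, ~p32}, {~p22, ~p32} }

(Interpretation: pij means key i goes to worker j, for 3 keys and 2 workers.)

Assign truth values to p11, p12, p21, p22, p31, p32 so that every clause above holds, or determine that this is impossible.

UNSATISFIABLE

Branch on p11: set p11 = 1.
(~p21) alone gives p21 = 0.
(p22) alone gives p22 = 1.
(~p31) alone gives p31 = 0.
(p32) alone gives p32 = 1.
Now (~p32) is unsatisfied and unit — conflict.
Undo p11 and try p11 = 0.
(p12) alone gives p12 = 1.
(~p22) alone gives p22 = 0.
(p21) alone gives p21 = 1.
(~p31) alone gives p31 = 0.
(p32) alone gives p32 = 1.
Now (~p32) is unsatisfied and unit — conflict.
Either choice for p11 ends in contradiction.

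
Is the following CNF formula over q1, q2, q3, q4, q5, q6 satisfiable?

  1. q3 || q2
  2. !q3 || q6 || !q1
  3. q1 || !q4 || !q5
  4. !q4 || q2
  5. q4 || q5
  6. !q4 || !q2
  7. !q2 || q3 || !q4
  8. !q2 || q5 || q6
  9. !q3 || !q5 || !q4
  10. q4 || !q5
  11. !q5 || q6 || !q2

No, unsatisfiable

Try q3 = true.
Try q6 = true.
Try q4 = false.
From the singleton clause (q5), q5 = true.
That conflicts with the unit clause (!q5).
So q4 must be the other value — set q4 = true.
From the singleton clause (q2), q2 = true.
That conflicts with the unit clause (!q2).
Either choice for q4 ends in contradiction.
So q6 must be the other value — set q6 = false.
From the singleton clause (!q1), q1 = false.
Try q4 = false.
From the singleton clause (q5), q5 = true.
That conflicts with the unit clause (!q5).
So q4 must be the other value — set q4 = true.
From the singleton clause (!q5), q5 = false.
From the singleton clause (q2), q2 = true.
That conflicts with the unit clause (!q2).
Either choice for q4 ends in contradiction.
Either choice for q6 ends in contradiction.
So q3 must be the other value — set q3 = false.
From the singleton clause (q2), q2 = true.
From the singleton clause (!q4), q4 = false.
From the singleton clause (q5), q5 = true.
That conflicts with the unit clause (!q5).
Either choice for q3 ends in contradiction.
No assignment satisfies every clause.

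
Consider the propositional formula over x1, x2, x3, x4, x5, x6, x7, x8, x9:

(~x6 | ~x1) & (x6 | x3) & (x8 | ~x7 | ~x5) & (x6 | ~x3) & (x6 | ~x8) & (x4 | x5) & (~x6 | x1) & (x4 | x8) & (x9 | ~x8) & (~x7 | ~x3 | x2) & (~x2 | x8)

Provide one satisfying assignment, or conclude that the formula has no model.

Case x6 = 0:
Unit clause (x3) forces x3 = 1.
Now (~x3) is unsatisfied and unit — conflict.
Backtrack on x6: now try x6 = 1.
Unit clause (~x1) forces x1 = 0.
Now (x1) is unsatisfied and unit — conflict.
Neither x6 = 1 nor x6 = 0 works.

UNSATISFIABLE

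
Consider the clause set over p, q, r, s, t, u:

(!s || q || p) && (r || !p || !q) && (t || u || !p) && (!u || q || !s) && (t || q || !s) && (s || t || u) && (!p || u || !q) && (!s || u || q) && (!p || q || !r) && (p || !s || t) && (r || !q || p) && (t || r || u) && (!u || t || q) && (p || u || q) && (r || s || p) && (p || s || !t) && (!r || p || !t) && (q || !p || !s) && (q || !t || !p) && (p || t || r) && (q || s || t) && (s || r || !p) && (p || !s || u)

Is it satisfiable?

Yes

Case s = false:
Case t = false:
The clause (u) is unit, so u = true.
The clause (q) is unit, so q = true.
Case r = true:
All clauses hold; p can take either value.
A satisfying assignment: p=false; q=true; r=true; s=false; t=false; u=true.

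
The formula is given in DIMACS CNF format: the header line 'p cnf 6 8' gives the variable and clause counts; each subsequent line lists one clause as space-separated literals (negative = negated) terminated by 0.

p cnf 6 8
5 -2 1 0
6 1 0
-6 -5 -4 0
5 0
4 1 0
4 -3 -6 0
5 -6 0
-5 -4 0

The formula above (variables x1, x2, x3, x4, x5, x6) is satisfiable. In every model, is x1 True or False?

True

Suppose x1 = False.
The clause (x6) is unit, so x6 = True.
The clause (x5) is unit, so x5 = True.
The clause (¬x4) is unit, so x4 = False.
That conflicts with the unit clause (x4).
So every satisfying assignment has x1 = True.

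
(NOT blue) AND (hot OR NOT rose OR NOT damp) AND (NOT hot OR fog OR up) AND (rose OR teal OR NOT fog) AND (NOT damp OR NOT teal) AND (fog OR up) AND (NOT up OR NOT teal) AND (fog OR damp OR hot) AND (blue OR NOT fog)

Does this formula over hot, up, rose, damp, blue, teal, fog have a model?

Satisfiable

Unit clause (NOT blue) forces blue = false.
Unit clause (NOT fog) forces fog = false.
Unit clause (up) forces up = true.
Unit clause (NOT teal) forces teal = false.
Try damp = true.
Try hot = true.
All clauses hold; rose can take either value.
A satisfying assignment: hot: true; up: true; rose: false; damp: true; blue: false; teal: false; fog: false.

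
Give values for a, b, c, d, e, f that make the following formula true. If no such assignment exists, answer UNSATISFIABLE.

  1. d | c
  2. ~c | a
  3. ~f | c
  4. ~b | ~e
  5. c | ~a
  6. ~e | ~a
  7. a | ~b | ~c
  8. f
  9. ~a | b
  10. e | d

a ↦ 1; b ↦ 1; c ↦ 1; d ↦ 1; e ↦ 0; f ↦ 1

The clause (f) is unit, so f = 1.
The clause (c) is unit, so c = 1.
The clause (a) is unit, so a = 1.
The clause (~e) is unit, so e = 0.
The clause (b) is unit, so b = 1.
The clause (d) is unit, so d = 1.
All clauses are satisfied.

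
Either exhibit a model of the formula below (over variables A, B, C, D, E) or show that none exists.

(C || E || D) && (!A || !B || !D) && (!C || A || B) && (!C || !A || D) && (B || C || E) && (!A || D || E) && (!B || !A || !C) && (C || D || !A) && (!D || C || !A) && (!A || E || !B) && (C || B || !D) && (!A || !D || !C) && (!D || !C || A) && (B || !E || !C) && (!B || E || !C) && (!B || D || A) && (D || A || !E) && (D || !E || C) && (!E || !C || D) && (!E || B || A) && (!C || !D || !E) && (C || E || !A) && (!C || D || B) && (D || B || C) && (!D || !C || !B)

A ↦ false; B ↦ true; C ↦ false; D ↦ true; E ↦ true

Case C = false:
Case E = true:
(D) alone gives D = true.
(!A) alone gives A = false.
(B) alone gives B = true.
Every clause now holds.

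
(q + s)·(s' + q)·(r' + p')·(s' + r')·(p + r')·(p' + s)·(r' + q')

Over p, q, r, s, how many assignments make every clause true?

3

There are 2^4 = 16 truth assignments over (p, q, r, s).
Split on r. With r = 1, the clauses containing r are satisfied and r' drops from the rest; 0 of the 2^3 = 8 assignments to the other variables satisfy what remains.
With r = 0, by the same count on the reduced clause set, 3 assignments work.
(One model: p=F, q=T, r=F, s=F.)
Total: 0 + 3 = 3.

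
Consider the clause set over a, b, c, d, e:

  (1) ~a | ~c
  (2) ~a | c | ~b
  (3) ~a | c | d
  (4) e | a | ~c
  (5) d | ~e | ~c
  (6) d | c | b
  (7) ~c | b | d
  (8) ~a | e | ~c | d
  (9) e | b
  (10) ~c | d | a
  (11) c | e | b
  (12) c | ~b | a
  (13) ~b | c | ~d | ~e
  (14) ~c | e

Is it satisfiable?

Yes, satisfiable

Branch on a: set a = 1.
The clause (~c) is unit, so c = 0.
The clause (~b) is unit, so b = 0.
The clause (d) is unit, so d = 1.
The clause (e) is unit, so e = 1.
This assignment satisfies each clause.
A satisfying assignment: a ↦ 1,  b ↦ 0,  c ↦ 0,  d ↦ 1,  e ↦ 1.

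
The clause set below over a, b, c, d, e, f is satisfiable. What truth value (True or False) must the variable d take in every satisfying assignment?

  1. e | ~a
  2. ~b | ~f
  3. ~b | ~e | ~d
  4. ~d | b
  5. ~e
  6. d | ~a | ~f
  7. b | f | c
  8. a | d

Suppose d = 0.
The clause (~e) is unit, so e = 0.
The clause (~a) is unit, so a = 0.
That conflicts with the unit clause (a).
So every satisfying assignment has d = True.

True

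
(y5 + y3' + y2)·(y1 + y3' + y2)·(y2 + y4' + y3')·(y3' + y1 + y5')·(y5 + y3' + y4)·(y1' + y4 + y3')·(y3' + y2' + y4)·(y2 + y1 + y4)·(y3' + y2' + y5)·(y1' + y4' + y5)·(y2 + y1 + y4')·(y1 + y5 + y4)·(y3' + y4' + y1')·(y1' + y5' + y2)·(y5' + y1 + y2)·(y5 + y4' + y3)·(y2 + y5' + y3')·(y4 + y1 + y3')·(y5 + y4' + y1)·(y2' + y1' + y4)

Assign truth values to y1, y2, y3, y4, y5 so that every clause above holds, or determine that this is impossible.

Case y5 = 1:
Case y3 = 0:
Case y1 = 0:
The clause (y2) is unit, so y2 = 1.
All clauses hold; y4 can take either value.

y1 ↦ 0; y2 ↦ 1; y3 ↦ 0; y4 ↦ 0; y5 ↦ 1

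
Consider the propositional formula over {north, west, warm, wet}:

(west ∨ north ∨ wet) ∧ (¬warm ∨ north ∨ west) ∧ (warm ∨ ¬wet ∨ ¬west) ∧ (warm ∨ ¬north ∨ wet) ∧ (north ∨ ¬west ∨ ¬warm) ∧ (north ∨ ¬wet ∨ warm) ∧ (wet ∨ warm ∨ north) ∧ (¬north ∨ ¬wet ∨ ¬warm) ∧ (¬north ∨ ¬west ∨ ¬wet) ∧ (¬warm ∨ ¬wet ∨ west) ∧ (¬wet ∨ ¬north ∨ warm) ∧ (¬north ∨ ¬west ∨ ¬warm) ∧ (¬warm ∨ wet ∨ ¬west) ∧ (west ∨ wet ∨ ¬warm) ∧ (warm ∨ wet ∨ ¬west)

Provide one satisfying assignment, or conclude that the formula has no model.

UNSATISFIABLE

Try west = True.
Try warm = True.
(north) alone gives north = True.
But (¬north) is also a unit clause — contradiction.
That branch fails; take warm = False instead.
(¬wet) alone gives wet = False.
But (wet) is also a unit clause — contradiction.
Either choice for warm ends in contradiction.
That branch fails; take west = False instead.
Try north = True.
Try warm = True.
(¬wet) alone gives wet = False.
But (wet) is also a unit clause — contradiction.
That branch fails; take warm = False instead.
(wet) alone gives wet = True.
But (¬wet) is also a unit clause — contradiction.
Either choice for warm ends in contradiction.
That branch fails; take north = False instead.
(wet) alone gives wet = True.
(¬warm) alone gives warm = False.
But (warm) is also a unit clause — contradiction.
Either choice for north ends in contradiction.
Either choice for west ends in contradiction.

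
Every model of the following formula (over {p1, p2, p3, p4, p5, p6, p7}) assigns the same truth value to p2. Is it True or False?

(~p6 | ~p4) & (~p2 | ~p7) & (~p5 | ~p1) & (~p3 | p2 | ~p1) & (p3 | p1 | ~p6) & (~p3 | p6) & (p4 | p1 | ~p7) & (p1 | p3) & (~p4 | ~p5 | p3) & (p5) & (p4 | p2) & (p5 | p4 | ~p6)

Suppose p2 = 0.
From the singleton clause (p5), p5 = 1.
From the singleton clause (~p1), p1 = 0.
From the singleton clause (p3), p3 = 1.
From the singleton clause (p6), p6 = 1.
From the singleton clause (~p4), p4 = 0.
That conflicts with the unit clause (p4).
So every satisfying assignment has p2 = True.

True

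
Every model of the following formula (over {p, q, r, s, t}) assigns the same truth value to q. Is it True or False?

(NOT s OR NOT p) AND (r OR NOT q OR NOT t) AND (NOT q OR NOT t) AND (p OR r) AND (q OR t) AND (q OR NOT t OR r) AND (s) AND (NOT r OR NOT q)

False

Suppose q = true.
Unit clause (NOT t) forces t = false.
Unit clause (s) forces s = true.
Unit clause (NOT p) forces p = false.
Unit clause (r) forces r = true.
Now (NOT r) is unsatisfied and unit — conflict.
So every satisfying assignment has q = False.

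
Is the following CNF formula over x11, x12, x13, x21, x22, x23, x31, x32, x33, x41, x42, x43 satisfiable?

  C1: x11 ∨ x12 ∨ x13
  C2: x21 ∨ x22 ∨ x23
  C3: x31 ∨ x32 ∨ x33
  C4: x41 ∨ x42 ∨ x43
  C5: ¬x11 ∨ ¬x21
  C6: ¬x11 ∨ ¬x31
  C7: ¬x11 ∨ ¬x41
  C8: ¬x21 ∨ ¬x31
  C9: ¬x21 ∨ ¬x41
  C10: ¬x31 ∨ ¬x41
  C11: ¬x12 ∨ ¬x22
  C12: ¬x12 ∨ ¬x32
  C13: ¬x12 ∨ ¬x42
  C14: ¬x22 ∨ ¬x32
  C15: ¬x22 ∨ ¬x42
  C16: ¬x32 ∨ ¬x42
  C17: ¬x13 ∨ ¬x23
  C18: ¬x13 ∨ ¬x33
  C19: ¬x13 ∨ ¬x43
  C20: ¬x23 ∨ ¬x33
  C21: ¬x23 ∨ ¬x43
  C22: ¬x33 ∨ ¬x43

Unsatisfiable

Case x11 = False:
Case x12 = True:
(¬x22) alone gives x22 = False.
(¬x32) alone gives x32 = False.
(¬x42) alone gives x42 = False.
Case x21 = True:
(¬x31) alone gives x31 = False.
(x33) alone gives x33 = True.
(¬x41) alone gives x41 = False.
(x43) alone gives x43 = True.
That conflicts with the unit clause (¬x43).
Undo x21 and try x21 = False.
(x23) alone gives x23 = True.
(¬x13) alone gives x13 = False.
(¬x33) alone gives x33 = False.
(x31) alone gives x31 = True.
(¬x41) alone gives x41 = False.
(x43) alone gives x43 = True.
That conflicts with the unit clause (¬x43).
Neither x21 = True nor x21 = False works.
Undo x12 and try x12 = False.
(x13) alone gives x13 = True.
(¬x23) alone gives x23 = False.
(¬x33) alone gives x33 = False.
(¬x43) alone gives x43 = False.
Case x21 = True:
(¬x31) alone gives x31 = False.
(x32) alone gives x32 = True.
(¬x41) alone gives x41 = False.
(x42) alone gives x42 = True.
That conflicts with the unit clause (¬x42).
Undo x21 and try x21 = False.
(x22) alone gives x22 = True.
(¬x32) alone gives x32 = False.
(x31) alone gives x31 = True.
(¬x41) alone gives x41 = False.
(x42) alone gives x42 = True.
That conflicts with the unit clause (¬x42).
Neither x21 = True nor x21 = False works.
Neither x12 = True nor x12 = False works.
Undo x11 and try x11 = True.
(¬x21) alone gives x21 = False.
(¬x31) alone gives x31 = False.
(¬x41) alone gives x41 = False.
Case x22 = True:
(¬x12) alone gives x12 = False.
(¬x32) alone gives x32 = False.
(x33) alone gives x33 = True.
(¬x42) alone gives x42 = False.
(x43) alone gives x43 = True.
That conflicts with the unit clause (¬x43).
Undo x22 and try x22 = False.
(x23) alone gives x23 = True.
(¬x13) alone gives x13 = False.
(¬x33) alone gives x33 = False.
(x32) alone gives x32 = True.
(¬x12) alone gives x12 = False.
(¬x42) alone gives x42 = False.
(x43) alone gives x43 = True.
That conflicts with the unit clause (¬x43).
Neither x22 = True nor x22 = False works.
Neither x11 = True nor x11 = False works.
No assignment satisfies every clause.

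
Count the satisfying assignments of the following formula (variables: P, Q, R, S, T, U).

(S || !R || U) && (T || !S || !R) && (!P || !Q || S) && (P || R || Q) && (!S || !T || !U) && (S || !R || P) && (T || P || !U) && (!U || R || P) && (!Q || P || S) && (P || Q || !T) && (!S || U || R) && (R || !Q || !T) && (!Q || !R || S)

11

There are 2^6 = 64 truth assignments over (P, Q, R, S, T, U).
Split on R. With R = true, the clauses containing R are satisfied and !R drops from the rest; 5 of the 2^5 = 32 assignments to the other variables satisfy what remains.
With R = false, by the same count on the reduced clause set, 6 assignments work.
(One model: P=F, Q=T, R=T, S=T, T=T, U=F.)
Total: 5 + 6 = 11.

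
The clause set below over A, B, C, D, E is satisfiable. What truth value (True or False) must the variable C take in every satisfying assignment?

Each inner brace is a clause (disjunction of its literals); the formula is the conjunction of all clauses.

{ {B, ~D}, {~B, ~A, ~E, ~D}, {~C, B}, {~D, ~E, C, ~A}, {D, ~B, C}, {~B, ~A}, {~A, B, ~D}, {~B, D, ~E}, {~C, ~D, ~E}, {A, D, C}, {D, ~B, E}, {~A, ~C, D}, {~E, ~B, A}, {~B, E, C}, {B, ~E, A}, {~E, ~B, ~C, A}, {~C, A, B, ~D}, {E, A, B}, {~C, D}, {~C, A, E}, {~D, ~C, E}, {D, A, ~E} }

False

Suppose C = 1.
Unit clause (B) forces B = 1.
Unit clause (~A) forces A = 0.
Unit clause (~E) forces E = 0.
Now (E) is unsatisfied and unit — conflict.
So every satisfying assignment has C = False.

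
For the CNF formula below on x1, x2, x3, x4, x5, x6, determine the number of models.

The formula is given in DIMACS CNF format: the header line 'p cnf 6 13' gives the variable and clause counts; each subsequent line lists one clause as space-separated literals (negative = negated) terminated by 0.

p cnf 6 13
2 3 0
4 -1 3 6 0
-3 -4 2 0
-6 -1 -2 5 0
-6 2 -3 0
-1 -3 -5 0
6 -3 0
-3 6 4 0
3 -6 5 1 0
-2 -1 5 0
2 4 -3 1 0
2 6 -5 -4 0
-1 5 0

13

There are 2^6 = 64 truth assignments over (x1, x2, x3, x4, x5, x6).
Split on x3. With x3 = True, the clauses containing x3 are satisfied and ¬x3 drops from the rest; 4 of the 2^5 = 32 assignments to the other variables satisfy what remains.
With x3 = False, by the same count on the reduced clause set, 9 assignments work.
(One model: x1=F, x2=T, x3=F, x4=F, x5=F, x6=F.)
Total: 4 + 9 = 13.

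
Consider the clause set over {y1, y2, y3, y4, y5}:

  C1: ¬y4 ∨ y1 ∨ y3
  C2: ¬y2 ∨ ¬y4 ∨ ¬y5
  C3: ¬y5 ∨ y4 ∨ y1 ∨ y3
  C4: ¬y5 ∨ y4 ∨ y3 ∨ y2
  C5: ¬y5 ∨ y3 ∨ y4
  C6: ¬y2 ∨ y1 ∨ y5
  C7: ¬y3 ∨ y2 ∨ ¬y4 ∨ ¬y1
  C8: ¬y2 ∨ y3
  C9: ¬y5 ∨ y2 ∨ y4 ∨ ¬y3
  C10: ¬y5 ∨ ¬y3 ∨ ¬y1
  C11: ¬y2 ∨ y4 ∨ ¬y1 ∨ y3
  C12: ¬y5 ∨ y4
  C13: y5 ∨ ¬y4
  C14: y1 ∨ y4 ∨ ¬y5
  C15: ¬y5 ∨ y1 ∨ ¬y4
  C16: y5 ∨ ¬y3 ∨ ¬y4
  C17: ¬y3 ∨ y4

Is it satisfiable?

Satisfiable

Branch on y2: set y2 = False.
Branch on y5: set y5 = False.
(¬y4) alone gives y4 = False.
(¬y3) alone gives y3 = False.
Every clause is now satisfied; y1 is unconstrained.
A satisfying assignment: y1 ↦ False, y2 ↦ False, y3 ↦ False, y4 ↦ False, y5 ↦ False.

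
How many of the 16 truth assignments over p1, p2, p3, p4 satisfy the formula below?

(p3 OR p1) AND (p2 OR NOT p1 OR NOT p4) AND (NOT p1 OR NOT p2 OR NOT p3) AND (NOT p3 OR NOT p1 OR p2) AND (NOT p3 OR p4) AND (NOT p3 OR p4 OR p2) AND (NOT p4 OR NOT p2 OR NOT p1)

4

There are 2^4 = 16 truth assignments over (p1, p2, p3, p4).
Check each against the 7 clauses (columns in the order p1, p2, p3, p4):
  F F F F  ✗ fails (p3 OR p1)
  F F F T  ✗ fails (p3 OR p1)
  F F T F  ✗ fails (NOT p3 OR p4)
  F F T T  ✓ satisfies all
  F T F F  ✗ fails (p3 OR p1)
  F T F T  ✗ fails (p3 OR p1)
  F T T F  ✗ fails (NOT p3 OR p4)
  F T T T  ✓ satisfies all
  T F F F  ✓ satisfies all
  T F F T  ✗ fails (p2 OR NOT p1 OR NOT p4)
  T F T F  ✗ fails (NOT p3 OR NOT p1 OR p2)
  T F T T  ✗ fails (p2 OR NOT p1 OR NOT p4)
  T T F F  ✓ satisfies all
  T T F T  ✗ fails (NOT p4 OR NOT p2 OR NOT p1)
  T T T F  ✗ fails (NOT p1 OR NOT p2 OR NOT p3)
  T T T T  ✗ fails (NOT p1 OR NOT p2 OR NOT p3)
4 of the 16 rows are models.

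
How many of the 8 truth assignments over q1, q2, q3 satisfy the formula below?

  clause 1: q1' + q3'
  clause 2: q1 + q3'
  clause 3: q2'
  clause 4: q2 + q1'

1

There are 2^3 = 8 truth assignments over (q1, q2, q3).
Check each against the 4 clauses (columns in the order q1, q2, q3):
  F F F  ✓ satisfies all
  F F T  ✗ fails (q1 + q3')
  F T F  ✗ fails (q2')
  F T T  ✗ fails (q1 + q3')
  T F F  ✗ fails (q2 + q1')
  T F T  ✗ fails (q1' + q3')
  T T F  ✗ fails (q2')
  T T T  ✗ fails (q1' + q3')
1 of the 8 rows is a model.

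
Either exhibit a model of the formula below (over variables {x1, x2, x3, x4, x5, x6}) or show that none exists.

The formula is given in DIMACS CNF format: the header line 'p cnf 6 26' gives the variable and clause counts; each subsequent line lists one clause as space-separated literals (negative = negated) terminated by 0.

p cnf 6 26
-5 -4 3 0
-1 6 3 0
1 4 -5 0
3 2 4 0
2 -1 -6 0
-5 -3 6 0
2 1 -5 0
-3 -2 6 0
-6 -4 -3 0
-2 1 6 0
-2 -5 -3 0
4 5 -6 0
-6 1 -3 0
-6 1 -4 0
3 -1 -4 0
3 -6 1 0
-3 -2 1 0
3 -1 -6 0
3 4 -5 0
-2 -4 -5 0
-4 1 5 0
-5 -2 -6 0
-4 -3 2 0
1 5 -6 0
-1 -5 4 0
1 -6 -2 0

Suppose x5 = False.
Suppose x4 = False.
Unit clause (¬x6) forces x6 = False.
Suppose x1 = True.
Unit clause (x3) forces x3 = True.
Unit clause (¬x2) forces x2 = False.
Every clause now holds.

x1=True, x2=False, x3=True, x4=False, x5=False, x6=False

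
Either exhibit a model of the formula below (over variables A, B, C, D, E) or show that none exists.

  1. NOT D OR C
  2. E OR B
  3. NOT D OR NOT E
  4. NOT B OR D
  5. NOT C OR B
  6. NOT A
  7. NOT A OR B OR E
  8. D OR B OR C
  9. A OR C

The clause (NOT A) is unit, so A = false.
The clause (C) is unit, so C = true.
The clause (B) is unit, so B = true.
The clause (D) is unit, so D = true.
The clause (NOT E) is unit, so E = false.
Every clause now holds.

A: false,  B: true,  C: true,  D: true,  E: false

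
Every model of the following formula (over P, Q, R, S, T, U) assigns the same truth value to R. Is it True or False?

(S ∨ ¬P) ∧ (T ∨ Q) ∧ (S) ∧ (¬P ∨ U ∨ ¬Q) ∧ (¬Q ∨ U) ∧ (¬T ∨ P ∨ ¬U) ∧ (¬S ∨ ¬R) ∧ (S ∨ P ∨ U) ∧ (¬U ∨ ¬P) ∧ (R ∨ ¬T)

False

Suppose R = True.
From the singleton clause (S), S = True.
That conflicts with the unit clause (¬S).
So every satisfying assignment has R = False.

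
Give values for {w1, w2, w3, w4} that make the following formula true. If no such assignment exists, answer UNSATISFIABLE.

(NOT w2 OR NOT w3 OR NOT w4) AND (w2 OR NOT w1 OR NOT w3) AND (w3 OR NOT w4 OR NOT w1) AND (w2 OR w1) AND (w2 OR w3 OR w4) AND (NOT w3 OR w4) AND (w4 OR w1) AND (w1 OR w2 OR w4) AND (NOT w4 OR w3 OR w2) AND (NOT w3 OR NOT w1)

Case w2 = true:
Case w3 = false:
Case w4 = true:
From the singleton clause (NOT w1), w1 = false.
Every clause now holds.

w1 ↦ false, w2 ↦ true, w3 ↦ false, w4 ↦ true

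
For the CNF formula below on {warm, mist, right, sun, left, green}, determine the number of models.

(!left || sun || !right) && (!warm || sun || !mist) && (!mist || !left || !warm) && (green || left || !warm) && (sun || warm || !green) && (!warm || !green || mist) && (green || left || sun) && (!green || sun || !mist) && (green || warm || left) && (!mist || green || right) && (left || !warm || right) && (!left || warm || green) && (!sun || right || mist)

There are 2^6 = 64 truth assignments over (warm, mist, right, sun, left, green).
Split on left. With left = true, the clauses containing left are satisfied and !left drops from the rest; 5 of the 2^5 = 32 assignments to the other variables satisfy what remains.
With left = false, by the same count on the reduced clause set, 4 assignments work.
(One model: warm=F, mist=F, right=T, sun=T, left=F, green=T.)
Total: 5 + 4 = 9.

9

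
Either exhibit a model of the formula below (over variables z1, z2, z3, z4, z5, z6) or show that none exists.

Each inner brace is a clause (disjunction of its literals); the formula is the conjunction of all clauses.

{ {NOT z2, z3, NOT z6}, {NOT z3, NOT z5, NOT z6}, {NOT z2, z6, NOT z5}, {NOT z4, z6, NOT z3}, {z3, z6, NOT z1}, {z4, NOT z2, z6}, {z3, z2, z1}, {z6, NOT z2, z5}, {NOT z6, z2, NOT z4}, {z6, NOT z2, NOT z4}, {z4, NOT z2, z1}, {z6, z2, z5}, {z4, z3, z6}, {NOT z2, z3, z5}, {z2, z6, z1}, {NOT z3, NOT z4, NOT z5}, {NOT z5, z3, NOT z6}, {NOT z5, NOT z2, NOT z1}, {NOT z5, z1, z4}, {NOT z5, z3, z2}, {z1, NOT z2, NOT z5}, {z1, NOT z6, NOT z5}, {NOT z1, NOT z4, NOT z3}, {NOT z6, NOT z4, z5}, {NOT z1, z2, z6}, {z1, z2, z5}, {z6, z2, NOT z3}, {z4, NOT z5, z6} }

z1=true; z2=true; z3=true; z4=false; z5=false; z6=true

Suppose z2 = true.
Suppose z3 = true.
Suppose z5 = false.
Unit clause (z6) forces z6 = true.
Unit clause (NOT z4) forces z4 = false.
Unit clause (z1) forces z1 = true.
All clauses are satisfied.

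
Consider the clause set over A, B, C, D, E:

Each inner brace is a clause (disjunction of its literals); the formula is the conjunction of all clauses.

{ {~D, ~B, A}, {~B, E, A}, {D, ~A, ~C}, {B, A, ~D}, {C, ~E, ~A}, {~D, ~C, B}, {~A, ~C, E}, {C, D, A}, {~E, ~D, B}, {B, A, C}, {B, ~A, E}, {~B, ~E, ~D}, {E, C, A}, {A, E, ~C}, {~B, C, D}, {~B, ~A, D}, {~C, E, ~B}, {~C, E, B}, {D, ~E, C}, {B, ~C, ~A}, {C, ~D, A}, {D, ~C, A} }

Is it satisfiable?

Case D = 1:
Case B = 1:
Unit clause (A) forces A = 1.
Unit clause (~E) forces E = 0.
Unit clause (~C) forces C = 0.
All clauses are satisfied.
A satisfying assignment: A ↦ 1, B ↦ 1, C ↦ 0, D ↦ 1, E ↦ 0.

Satisfiable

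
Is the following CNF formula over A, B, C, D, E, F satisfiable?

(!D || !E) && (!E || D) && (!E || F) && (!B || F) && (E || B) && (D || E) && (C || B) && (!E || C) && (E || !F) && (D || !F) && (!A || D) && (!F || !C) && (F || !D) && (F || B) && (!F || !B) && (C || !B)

No

Suppose D = false.
Unit clause (!E) forces E = false.
But (E) is also a unit clause — contradiction.
Backtrack on D: now try D = true.
Unit clause (!E) forces E = false.
Unit clause (B) forces B = true.
Unit clause (F) forces F = true.
But (!F) is also a unit clause — contradiction.
Both values of D lead to a conflict.
No assignment satisfies every clause.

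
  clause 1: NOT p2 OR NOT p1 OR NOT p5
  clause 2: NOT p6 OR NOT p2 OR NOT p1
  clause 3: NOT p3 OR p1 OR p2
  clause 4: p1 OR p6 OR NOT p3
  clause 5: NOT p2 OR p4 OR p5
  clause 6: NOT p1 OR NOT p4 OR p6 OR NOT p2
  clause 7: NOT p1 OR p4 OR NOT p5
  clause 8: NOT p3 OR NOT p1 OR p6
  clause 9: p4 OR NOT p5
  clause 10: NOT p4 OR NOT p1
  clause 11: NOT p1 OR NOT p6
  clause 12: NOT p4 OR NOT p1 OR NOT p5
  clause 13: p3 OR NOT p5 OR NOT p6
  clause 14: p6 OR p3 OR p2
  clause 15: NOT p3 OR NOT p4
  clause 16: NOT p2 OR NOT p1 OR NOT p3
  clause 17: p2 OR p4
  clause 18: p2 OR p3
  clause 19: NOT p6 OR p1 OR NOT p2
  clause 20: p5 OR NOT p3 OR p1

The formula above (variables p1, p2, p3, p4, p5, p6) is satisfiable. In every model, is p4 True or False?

Suppose p4 = false.
Unit clause (NOT p5) forces p5 = false.
Unit clause (NOT p2) forces p2 = false.
But (p2) is also a unit clause — contradiction.
So every satisfying assignment has p4 = True.

True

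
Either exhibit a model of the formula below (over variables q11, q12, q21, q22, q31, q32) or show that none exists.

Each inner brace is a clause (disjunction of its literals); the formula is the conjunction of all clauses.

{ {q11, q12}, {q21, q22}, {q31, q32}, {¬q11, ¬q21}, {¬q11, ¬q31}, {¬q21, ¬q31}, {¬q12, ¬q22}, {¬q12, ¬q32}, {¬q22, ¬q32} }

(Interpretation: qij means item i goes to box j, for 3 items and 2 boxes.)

UNSATISFIABLE

Case q11 = True:
From the singleton clause (¬q21), q21 = False.
From the singleton clause (q22), q22 = True.
From the singleton clause (¬q31), q31 = False.
From the singleton clause (q32), q32 = True.
That conflicts with the unit clause (¬q32).
So q11 must be the other value — set q11 = False.
From the singleton clause (q12), q12 = True.
From the singleton clause (¬q22), q22 = False.
From the singleton clause (q21), q21 = True.
From the singleton clause (¬q31), q31 = False.
From the singleton clause (q32), q32 = True.
That conflicts with the unit clause (¬q32).
Either choice for q11 ends in contradiction.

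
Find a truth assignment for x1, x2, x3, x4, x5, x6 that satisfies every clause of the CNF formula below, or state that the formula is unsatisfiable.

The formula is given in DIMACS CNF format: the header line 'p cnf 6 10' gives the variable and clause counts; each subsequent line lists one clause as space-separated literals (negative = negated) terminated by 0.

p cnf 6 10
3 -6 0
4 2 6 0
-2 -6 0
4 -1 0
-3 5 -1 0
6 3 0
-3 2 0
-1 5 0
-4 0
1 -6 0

From the singleton clause (¬x4), x4 = False.
From the singleton clause (¬x1), x1 = False.
From the singleton clause (¬x6), x6 = False.
From the singleton clause (x2), x2 = True.
From the singleton clause (x3), x3 = True.
All clauses hold; x5 can take either value.

x1=False,  x2=True,  x3=True,  x4=False,  x5=True,  x6=False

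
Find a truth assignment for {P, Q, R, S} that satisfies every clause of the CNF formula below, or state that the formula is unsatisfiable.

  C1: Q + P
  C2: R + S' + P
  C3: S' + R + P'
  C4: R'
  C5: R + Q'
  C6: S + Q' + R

P=1, Q=0, R=0, S=0

(R') alone gives R = 0.
(Q') alone gives Q = 0.
(P) alone gives P = 1.
(S') alone gives S = 0.
This assignment satisfies each clause.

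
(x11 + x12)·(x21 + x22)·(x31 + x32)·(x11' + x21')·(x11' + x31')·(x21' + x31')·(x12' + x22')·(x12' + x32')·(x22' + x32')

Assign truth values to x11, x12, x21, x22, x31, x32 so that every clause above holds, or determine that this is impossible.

UNSATISFIABLE

Suppose x11 = 1.
(x21') alone gives x21 = 0.
(x22) alone gives x22 = 1.
(x31') alone gives x31 = 0.
(x32) alone gives x32 = 1.
That conflicts with the unit clause (x32').
Undo x11 and try x11 = 0.
(x12) alone gives x12 = 1.
(x22') alone gives x22 = 0.
(x21) alone gives x21 = 1.
(x31') alone gives x31 = 0.
(x32) alone gives x32 = 1.
That conflicts with the unit clause (x32').
Either choice for x11 ends in contradiction.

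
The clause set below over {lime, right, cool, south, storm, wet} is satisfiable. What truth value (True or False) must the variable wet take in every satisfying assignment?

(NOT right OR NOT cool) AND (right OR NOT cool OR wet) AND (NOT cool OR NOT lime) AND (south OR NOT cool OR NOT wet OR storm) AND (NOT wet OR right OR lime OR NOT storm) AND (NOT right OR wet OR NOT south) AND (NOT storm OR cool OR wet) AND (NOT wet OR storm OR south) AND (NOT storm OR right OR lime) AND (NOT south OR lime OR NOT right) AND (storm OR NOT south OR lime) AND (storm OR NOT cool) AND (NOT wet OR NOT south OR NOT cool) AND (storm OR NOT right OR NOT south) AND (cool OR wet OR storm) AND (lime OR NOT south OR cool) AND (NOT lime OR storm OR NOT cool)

True

Suppose wet = false.
Case right = false:
Unit clause (NOT cool) forces cool = false.
Unit clause (NOT storm) forces storm = false.
Now (storm) is unsatisfied and unit — conflict.
Undo right and try right = true.
Unit clause (NOT cool) forces cool = false.
Unit clause (NOT south) forces south = false.
Unit clause (NOT storm) forces storm = false.
Now (storm) is unsatisfied and unit — conflict.
Either choice for right ends in contradiction.
So every satisfying assignment has wet = True.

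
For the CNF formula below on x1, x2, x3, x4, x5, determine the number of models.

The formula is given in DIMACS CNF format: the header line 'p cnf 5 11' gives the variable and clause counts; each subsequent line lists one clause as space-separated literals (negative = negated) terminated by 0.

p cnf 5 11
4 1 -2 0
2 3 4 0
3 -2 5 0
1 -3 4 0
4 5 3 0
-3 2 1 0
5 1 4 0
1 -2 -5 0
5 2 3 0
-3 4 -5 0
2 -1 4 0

There are 2^5 = 32 truth assignments over (x1, x2, x3, x4, x5).
Split on x2. With x2 = True, the clauses containing x2 are satisfied and ¬x2 drops from the rest; 6 of the 2^4 = 16 assignments to the other variables satisfy what remains.
With x2 = False, by the same count on the reduced clause set, 4 assignments work.
(One model: x1=F, x2=F, x3=F, x4=T, x5=T.)
Total: 6 + 4 = 10.

10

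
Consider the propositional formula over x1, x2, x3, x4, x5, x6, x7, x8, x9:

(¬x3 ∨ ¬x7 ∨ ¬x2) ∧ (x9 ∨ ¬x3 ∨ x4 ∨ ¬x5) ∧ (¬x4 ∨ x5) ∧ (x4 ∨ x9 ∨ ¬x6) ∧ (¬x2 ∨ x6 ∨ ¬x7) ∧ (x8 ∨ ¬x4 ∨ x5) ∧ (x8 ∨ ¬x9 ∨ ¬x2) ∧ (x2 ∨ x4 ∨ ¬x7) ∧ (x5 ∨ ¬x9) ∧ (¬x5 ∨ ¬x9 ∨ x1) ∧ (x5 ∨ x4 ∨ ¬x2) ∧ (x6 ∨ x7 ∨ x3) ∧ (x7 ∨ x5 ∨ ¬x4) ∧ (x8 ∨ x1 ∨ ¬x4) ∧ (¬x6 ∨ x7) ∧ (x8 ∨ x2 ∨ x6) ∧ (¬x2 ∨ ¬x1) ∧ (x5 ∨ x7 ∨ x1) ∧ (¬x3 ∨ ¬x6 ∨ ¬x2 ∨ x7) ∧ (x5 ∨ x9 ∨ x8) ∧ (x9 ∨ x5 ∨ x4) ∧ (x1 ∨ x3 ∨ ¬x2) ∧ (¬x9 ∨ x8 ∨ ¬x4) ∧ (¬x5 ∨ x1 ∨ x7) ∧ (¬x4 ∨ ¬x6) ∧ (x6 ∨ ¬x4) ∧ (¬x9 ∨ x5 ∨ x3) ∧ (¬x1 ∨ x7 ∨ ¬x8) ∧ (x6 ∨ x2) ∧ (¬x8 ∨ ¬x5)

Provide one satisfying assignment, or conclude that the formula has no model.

Suppose x4 = False.
Suppose x9 = True.
From the singleton clause (x5), x5 = True.
From the singleton clause (x1), x1 = True.
From the singleton clause (¬x2), x2 = False.
From the singleton clause (¬x7), x7 = False.
From the singleton clause (¬x6), x6 = False.
Now (x6) is unsatisfied and unit — conflict.
That branch fails; take x9 = False instead.
From the singleton clause (¬x6), x6 = False.
From the singleton clause (x5), x5 = True.
From the singleton clause (¬x3), x3 = False.
From the singleton clause (x7), x7 = True.
From the singleton clause (¬x2), x2 = False.
Now (x2) is unsatisfied and unit — conflict.
Both values of x9 lead to a conflict.
That branch fails; take x4 = True instead.
From the singleton clause (x5), x5 = True.
From the singleton clause (¬x6), x6 = False.
Now (x6) is unsatisfied and unit — conflict.
Both values of x4 lead to a conflict.

UNSATISFIABLE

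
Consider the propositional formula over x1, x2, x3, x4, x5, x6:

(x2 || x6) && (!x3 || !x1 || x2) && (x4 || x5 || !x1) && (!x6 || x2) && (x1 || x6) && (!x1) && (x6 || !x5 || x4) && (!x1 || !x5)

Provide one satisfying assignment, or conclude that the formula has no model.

(!x1) alone gives x1 = false.
(x6) alone gives x6 = true.
(x2) alone gives x2 = true.
All clauses hold; x3, x4, x5 can take either value.

x1: false; x2: true; x3: false; x4: true; x5: false; x6: true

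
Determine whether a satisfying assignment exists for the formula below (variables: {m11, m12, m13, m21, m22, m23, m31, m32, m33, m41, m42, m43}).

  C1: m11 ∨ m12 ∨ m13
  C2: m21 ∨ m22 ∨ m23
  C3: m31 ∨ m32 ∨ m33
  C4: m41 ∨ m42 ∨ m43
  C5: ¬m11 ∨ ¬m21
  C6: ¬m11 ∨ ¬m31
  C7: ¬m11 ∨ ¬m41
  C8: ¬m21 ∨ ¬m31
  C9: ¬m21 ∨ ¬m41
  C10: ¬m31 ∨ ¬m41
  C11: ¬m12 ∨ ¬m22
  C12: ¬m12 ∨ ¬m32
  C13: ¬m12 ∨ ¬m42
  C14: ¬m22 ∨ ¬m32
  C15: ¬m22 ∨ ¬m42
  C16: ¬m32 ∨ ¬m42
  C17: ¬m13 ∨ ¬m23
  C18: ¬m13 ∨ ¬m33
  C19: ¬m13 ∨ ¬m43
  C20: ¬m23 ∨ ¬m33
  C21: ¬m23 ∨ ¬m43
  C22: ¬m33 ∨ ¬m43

Try m11 = False.
Try m12 = True.
Unit clause (¬m22) forces m22 = False.
Unit clause (¬m32) forces m32 = False.
Unit clause (¬m42) forces m42 = False.
Try m21 = True.
Unit clause (¬m31) forces m31 = False.
Unit clause (m33) forces m33 = True.
Unit clause (¬m41) forces m41 = False.
Unit clause (m43) forces m43 = True.
That conflicts with the unit clause (¬m43).
Backtrack on m21: now try m21 = False.
Unit clause (m23) forces m23 = True.
Unit clause (¬m13) forces m13 = False.
Unit clause (¬m33) forces m33 = False.
Unit clause (m31) forces m31 = True.
Unit clause (¬m41) forces m41 = False.
Unit clause (m43) forces m43 = True.
That conflicts with the unit clause (¬m43).
Either choice for m21 ends in contradiction.
Backtrack on m12: now try m12 = False.
Unit clause (m13) forces m13 = True.
Unit clause (¬m23) forces m23 = False.
Unit clause (¬m33) forces m33 = False.
Unit clause (¬m43) forces m43 = False.
Try m21 = True.
Unit clause (¬m31) forces m31 = False.
Unit clause (m32) forces m32 = True.
Unit clause (¬m41) forces m41 = False.
Unit clause (m42) forces m42 = True.
That conflicts with the unit clause (¬m42).
Backtrack on m21: now try m21 = False.
Unit clause (m22) forces m22 = True.
Unit clause (¬m32) forces m32 = False.
Unit clause (m31) forces m31 = True.
Unit clause (¬m41) forces m41 = False.
Unit clause (m42) forces m42 = True.
That conflicts with the unit clause (¬m42).
Either choice for m21 ends in contradiction.
Either choice for m12 ends in contradiction.
Backtrack on m11: now try m11 = True.
Unit clause (¬m21) forces m21 = False.
Unit clause (¬m31) forces m31 = False.
Unit clause (¬m41) forces m41 = False.
Try m22 = True.
Unit clause (¬m12) forces m12 = False.
Unit clause (¬m32) forces m32 = False.
Unit clause (m33) forces m33 = True.
Unit clause (¬m42) forces m42 = False.
Unit clause (m43) forces m43 = True.
That conflicts with the unit clause (¬m43).
Backtrack on m22: now try m22 = False.
Unit clause (m23) forces m23 = True.
Unit clause (¬m13) forces m13 = False.
Unit clause (¬m33) forces m33 = False.
Unit clause (m32) forces m32 = True.
Unit clause (¬m12) forces m12 = False.
Unit clause (¬m42) forces m42 = False.
Unit clause (m43) forces m43 = True.
That conflicts with the unit clause (¬m43).
Either choice for m22 ends in contradiction.
Either choice for m11 ends in contradiction.
No assignment satisfies every clause.

Unsatisfiable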